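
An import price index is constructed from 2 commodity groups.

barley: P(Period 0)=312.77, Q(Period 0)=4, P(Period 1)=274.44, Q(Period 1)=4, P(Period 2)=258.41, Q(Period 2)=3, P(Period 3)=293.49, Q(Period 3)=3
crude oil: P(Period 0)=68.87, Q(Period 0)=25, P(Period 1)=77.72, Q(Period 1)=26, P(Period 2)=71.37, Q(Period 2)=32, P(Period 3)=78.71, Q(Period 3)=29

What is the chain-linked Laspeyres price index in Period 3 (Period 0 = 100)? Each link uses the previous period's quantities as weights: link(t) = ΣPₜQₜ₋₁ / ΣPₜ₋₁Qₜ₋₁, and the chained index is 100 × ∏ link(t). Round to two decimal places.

105.30

Link Period 0→Period 1:
ΣP(Period 1)Q(Period 0) = 274.44×4 + 77.72×25 = 1097.76 + 1943 = 3040.76
ΣP(Period 0)Q(Period 0) = 312.77×4 + 68.87×25 = 1251.08 + 1721.75 = 2972.83
link = 3040.76/2972.83 = 1.022850
Link Period 1→Period 2:
ΣP(Period 2)Q(Period 1) = 258.41×4 + 71.37×26 = 1033.64 + 1855.62 = 2889.26
ΣP(Period 1)Q(Period 1) = 274.44×4 + 77.72×26 = 1097.76 + 2020.72 = 3118.48
link = 2889.26/3118.48 = 0.926496
Link Period 2→Period 3:
ΣP(Period 3)Q(Period 2) = 293.49×3 + 78.71×32 = 880.47 + 2518.72 = 3399.19
ΣP(Period 2)Q(Period 2) = 258.41×3 + 71.37×32 = 775.23 + 2283.84 = 3059.07
link = 3399.19/3059.07 = 1.111184
Chained index = 100 × 1.022850 × 0.926496 × 1.111184 = 105.3032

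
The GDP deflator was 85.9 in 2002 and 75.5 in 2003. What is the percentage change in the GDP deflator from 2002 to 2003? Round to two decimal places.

-12.11%

Change = (75.5 − 85.9) / 85.9 × 100
       = -10.4 / 85.9 × 100 = -12.1071%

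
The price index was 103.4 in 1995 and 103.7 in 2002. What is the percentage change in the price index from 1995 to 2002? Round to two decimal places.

Change = (103.7 − 103.4) / 103.4 × 100
       = 0.3 / 103.4 × 100 = 0.2901%

0.29%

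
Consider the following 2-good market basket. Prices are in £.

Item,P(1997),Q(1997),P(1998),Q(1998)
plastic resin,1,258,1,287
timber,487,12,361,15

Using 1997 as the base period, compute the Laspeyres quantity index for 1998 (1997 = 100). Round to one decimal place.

124.4

Laspeyres quantity index uses base-period prices as weights.
ΣP(1997)·Q(1998) = 1×287 + 487×15 = 287 + 7305 = 7592
ΣP(1997)·Q(1997) = 1×258 + 487×12 = 258 + 5844 = 6102
Index = 7592 / 6102 × 100 = 124.4182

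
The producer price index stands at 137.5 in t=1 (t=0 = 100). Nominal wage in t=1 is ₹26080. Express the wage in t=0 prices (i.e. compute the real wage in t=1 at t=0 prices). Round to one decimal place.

Real = Nominal ÷ (Index/100) = 26080 ÷ (137.5/100)
     = 26080 ÷ 1.375 = 18967.2727

18967.3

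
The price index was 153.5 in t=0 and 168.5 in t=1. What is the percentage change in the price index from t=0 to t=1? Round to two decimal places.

9.77%

Change = (168.5 − 153.5) / 153.5 × 100
       = 15.0 / 153.5 × 100 = 9.7720%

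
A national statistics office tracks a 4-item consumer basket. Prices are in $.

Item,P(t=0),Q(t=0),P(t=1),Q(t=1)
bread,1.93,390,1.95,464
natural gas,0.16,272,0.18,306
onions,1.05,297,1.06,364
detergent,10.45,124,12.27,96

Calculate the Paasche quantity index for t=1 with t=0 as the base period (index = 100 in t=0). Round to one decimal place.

95.4

Paasche quantity index uses current-period prices as weights.
ΣP(t=1)·Q(t=1) = 1.95×464 + 0.18×306 + 1.06×364 + 12.27×96 = 904.8 + 55.08 + 385.84 + 1177.92 = 2523.64
ΣP(t=1)·Q(t=0) = 1.95×390 + 0.18×272 + 1.06×297 + 12.27×124 = 760.5 + 48.96 + 314.82 + 1521.48 = 2645.76
Index = 2523.64 / 2645.76 × 100 = 95.3843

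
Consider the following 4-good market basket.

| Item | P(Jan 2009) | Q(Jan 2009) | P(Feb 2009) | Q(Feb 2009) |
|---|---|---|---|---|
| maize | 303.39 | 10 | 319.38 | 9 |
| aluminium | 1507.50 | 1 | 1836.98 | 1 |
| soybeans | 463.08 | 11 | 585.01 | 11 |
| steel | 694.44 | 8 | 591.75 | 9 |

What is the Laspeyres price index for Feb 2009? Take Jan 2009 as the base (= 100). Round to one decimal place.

106.6

Laspeyres price index uses base-period quantities as weights.
ΣP(Feb 2009)·Q(Jan 2009) = 319.38×10 + 1836.98×1 + 585.01×11 + 591.75×8 = 3193.8 + 1836.98 + 6435.11 + 4734 = 16199.89
ΣP(Jan 2009)·Q(Jan 2009) = 303.39×10 + 1507.50×1 + 463.08×11 + 694.44×8 = 3033.9 + 1507.5 + 5093.88 + 5555.52 = 15190.8
Index = 16199.89 / 15190.8 × 100 = 106.6428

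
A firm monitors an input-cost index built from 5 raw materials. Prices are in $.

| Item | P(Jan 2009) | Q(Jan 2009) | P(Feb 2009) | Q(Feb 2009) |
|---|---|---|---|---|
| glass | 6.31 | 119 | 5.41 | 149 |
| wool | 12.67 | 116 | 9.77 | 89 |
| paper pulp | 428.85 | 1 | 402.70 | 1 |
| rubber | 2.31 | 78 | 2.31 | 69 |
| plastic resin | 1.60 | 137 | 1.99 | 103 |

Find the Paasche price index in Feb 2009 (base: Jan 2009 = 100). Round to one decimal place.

Paasche price index uses current-period quantities as weights.
ΣP(Feb 2009)·Q(Feb 2009) = 5.41×149 + 9.77×89 + 402.70×1 + 2.31×69 + 1.99×103 = 806.09 + 869.53 + 402.7 + 159.39 + 204.97 = 2442.68
ΣP(Jan 2009)·Q(Feb 2009) = 6.31×149 + 12.67×89 + 428.85×1 + 2.31×69 + 1.60×103 = 940.19 + 1127.63 + 428.85 + 159.39 + 164.8 = 2820.86
Index = 2442.68 / 2820.86 × 100 = 86.5935

86.6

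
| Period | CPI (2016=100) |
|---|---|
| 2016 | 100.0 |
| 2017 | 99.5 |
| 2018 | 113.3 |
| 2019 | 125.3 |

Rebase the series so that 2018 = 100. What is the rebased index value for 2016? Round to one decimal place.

88.3

Rebased(2016) = 100.0 / 113.3 × 100 = 88.2613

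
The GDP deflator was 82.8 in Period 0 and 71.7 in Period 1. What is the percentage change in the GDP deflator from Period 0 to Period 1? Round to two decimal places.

-13.41%

Change = (71.7 − 82.8) / 82.8 × 100
       = -11.1 / 82.8 × 100 = -13.4058%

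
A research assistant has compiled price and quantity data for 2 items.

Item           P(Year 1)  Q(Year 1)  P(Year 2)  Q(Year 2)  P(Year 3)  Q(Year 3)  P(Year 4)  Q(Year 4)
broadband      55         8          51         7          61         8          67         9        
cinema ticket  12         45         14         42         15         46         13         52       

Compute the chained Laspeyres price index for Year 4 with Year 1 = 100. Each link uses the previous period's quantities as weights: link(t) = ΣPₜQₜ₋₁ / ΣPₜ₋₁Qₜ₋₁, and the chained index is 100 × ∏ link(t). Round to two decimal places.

114.05

Link Year 1→Year 2:
ΣP(Year 2)Q(Year 1) = 51×8 + 14×45 = 408 + 630 = 1038
ΣP(Year 1)Q(Year 1) = 55×8 + 12×45 = 440 + 540 = 980
link = 1038/980 = 1.059184
Link Year 2→Year 3:
ΣP(Year 3)Q(Year 2) = 61×7 + 15×42 = 427 + 630 = 1057
ΣP(Year 2)Q(Year 2) = 51×7 + 14×42 = 357 + 588 = 945
link = 1057/945 = 1.118519
Link Year 3→Year 4:
ΣP(Year 4)Q(Year 3) = 67×8 + 13×46 = 536 + 598 = 1134
ΣP(Year 3)Q(Year 3) = 61×8 + 15×46 = 488 + 690 = 1178
link = 1134/1178 = 0.962649
Chained index = 100 × 1.059184 × 1.118519 × 0.962649 = 114.0466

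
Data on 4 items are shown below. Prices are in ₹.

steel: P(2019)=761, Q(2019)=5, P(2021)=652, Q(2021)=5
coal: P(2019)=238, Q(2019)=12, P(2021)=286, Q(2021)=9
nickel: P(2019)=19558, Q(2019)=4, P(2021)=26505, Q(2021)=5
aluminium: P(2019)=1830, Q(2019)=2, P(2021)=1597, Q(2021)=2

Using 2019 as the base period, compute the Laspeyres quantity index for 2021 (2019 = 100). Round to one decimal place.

Laspeyres quantity index uses base-period prices as weights.
ΣP(2019)·Q(2021) = 761×5 + 238×9 + 19558×5 + 1830×2 = 3805 + 2142 + 97790 + 3660 = 107397
ΣP(2019)·Q(2019) = 761×5 + 238×12 + 19558×4 + 1830×2 = 3805 + 2856 + 78232 + 3660 = 88553
Index = 107397 / 88553 × 100 = 121.2799

121.3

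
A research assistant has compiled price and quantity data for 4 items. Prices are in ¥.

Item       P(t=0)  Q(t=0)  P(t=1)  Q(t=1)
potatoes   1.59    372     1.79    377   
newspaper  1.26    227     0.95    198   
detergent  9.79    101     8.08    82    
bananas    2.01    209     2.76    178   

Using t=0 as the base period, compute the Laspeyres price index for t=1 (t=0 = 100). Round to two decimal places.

Laspeyres price index uses base-period quantities as weights.
ΣP(t=1)·Q(t=0) = 1.79×372 + 0.95×227 + 8.08×101 + 2.76×209 = 665.88 + 215.65 + 816.08 + 576.84 = 2274.45
ΣP(t=0)·Q(t=0) = 1.59×372 + 1.26×227 + 9.79×101 + 2.01×209 = 591.48 + 286.02 + 988.79 + 420.09 = 2286.38
Index = 2274.45 / 2286.38 × 100 = 99.4782

99.48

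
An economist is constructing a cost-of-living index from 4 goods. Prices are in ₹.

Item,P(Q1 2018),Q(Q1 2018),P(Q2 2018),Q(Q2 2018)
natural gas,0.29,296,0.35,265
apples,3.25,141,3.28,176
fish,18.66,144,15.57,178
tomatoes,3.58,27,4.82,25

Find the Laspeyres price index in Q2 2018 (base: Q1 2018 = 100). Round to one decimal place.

Laspeyres price index uses base-period quantities as weights.
ΣP(Q2 2018)·Q(Q1 2018) = 0.35×296 + 3.28×141 + 15.57×144 + 4.82×27 = 103.6 + 462.48 + 2242.08 + 130.14 = 2938.3
ΣP(Q1 2018)·Q(Q1 2018) = 0.29×296 + 3.25×141 + 18.66×144 + 3.58×27 = 85.84 + 458.25 + 2687.04 + 96.66 = 3327.79
Index = 2938.3 / 3327.79 × 100 = 88.2958

88.3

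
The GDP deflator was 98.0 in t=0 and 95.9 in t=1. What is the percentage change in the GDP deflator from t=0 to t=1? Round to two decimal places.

-2.14%

Change = (95.9 − 98.0) / 98.0 × 100
       = -2.1 / 98.0 × 100 = -2.1429%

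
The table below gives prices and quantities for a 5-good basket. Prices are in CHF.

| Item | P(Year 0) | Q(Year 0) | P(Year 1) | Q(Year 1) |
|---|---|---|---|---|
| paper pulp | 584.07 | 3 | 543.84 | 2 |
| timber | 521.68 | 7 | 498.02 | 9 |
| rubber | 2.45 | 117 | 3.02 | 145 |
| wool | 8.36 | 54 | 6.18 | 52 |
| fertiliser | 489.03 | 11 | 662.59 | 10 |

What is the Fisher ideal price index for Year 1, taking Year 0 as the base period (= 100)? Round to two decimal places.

Laspeyres component (base-period weights):
ΣP(Year 1)Q(Year 0) = 543.84×3 + 498.02×7 + 3.02×117 + 6.18×54 + 662.59×11 = 1631.52 + 3486.14 + 353.34 + 333.72 + 7288.49 = 13093.21
ΣP(Year 0)Q(Year 0) = 584.07×3 + 521.68×7 + 2.45×117 + 8.36×54 + 489.03×11 = 1752.21 + 3651.76 + 286.65 + 451.44 + 5379.33 = 11521.39
L = 13093.21 / 11521.39 × 100 = 113.6426
Paasche component (current-period weights):
ΣP(Year 1)Q(Year 1) = 543.84×2 + 498.02×9 + 3.02×145 + 6.18×52 + 662.59×10 = 1087.68 + 4482.18 + 437.9 + 321.36 + 6625.9 = 12955.02
ΣP(Year 0)Q(Year 1) = 584.07×2 + 521.68×9 + 2.45×145 + 8.36×52 + 489.03×10 = 1168.14 + 4695.12 + 355.25 + 434.72 + 4890.3 = 11543.53
P = 12955.02 / 11543.53 × 100 = 112.2275
Fisher = √(L × P) = √(113.6426 × 112.2275) = 112.9329

112.93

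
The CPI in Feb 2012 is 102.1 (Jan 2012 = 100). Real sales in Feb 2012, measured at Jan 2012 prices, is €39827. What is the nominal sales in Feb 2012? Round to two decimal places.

Nominal = Real × (Index/100) = 39827 × (102.1/100)
        = 39827 × 1.021 = 40663.3670

40663.37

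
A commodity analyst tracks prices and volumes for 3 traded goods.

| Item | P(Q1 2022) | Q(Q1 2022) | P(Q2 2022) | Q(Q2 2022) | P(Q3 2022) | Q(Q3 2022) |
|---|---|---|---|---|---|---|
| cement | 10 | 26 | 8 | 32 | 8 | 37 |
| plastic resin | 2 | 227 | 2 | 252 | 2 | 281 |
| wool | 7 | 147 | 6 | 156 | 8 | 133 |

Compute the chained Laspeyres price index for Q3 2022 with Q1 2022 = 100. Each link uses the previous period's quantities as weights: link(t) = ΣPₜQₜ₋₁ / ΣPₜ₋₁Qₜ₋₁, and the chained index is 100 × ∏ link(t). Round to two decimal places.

104.88

Link Q1 2022→Q2 2022:
ΣP(Q2 2022)Q(Q1 2022) = 8×26 + 2×227 + 6×147 = 208 + 454 + 882 = 1544
ΣP(Q1 2022)Q(Q1 2022) = 10×26 + 2×227 + 7×147 = 260 + 454 + 1029 = 1743
link = 1544/1743 = 0.885829
Link Q2 2022→Q3 2022:
ΣP(Q3 2022)Q(Q2 2022) = 8×32 + 2×252 + 8×156 = 256 + 504 + 1248 = 2008
ΣP(Q2 2022)Q(Q2 2022) = 8×32 + 2×252 + 6×156 = 256 + 504 + 936 = 1696
link = 2008/1696 = 1.183962
Chained index = 100 × 0.885829 × 1.183962 = 104.8788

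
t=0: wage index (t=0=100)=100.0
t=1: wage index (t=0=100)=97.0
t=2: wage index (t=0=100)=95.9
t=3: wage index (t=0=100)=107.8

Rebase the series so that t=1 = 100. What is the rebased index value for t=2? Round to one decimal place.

98.9

Rebased(t=2) = 95.9 / 97.0 × 100 = 98.8660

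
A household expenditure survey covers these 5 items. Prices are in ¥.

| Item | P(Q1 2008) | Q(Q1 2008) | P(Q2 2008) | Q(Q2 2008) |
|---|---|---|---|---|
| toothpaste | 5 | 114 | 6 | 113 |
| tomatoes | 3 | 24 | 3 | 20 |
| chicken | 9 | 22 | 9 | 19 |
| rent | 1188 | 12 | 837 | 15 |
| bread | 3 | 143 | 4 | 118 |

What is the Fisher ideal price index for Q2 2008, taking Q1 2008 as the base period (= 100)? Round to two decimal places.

Laspeyres component (base-period weights):
ΣP(Q2 2008)Q(Q1 2008) = 6×114 + 3×24 + 9×22 + 837×12 + 4×143 = 684 + 72 + 198 + 10044 + 572 = 11570
ΣP(Q1 2008)Q(Q1 2008) = 5×114 + 3×24 + 9×22 + 1188×12 + 3×143 = 570 + 72 + 198 + 14256 + 429 = 15525
L = 11570 / 15525 × 100 = 74.5250
Paasche component (current-period weights):
ΣP(Q2 2008)Q(Q2 2008) = 6×113 + 3×20 + 9×19 + 837×15 + 4×118 = 678 + 60 + 171 + 12555 + 472 = 13936
ΣP(Q1 2008)Q(Q2 2008) = 5×113 + 3×20 + 9×19 + 1188×15 + 3×118 = 565 + 60 + 171 + 17820 + 354 = 18970
P = 13936 / 18970 × 100 = 73.4634
Fisher = √(L × P) = √(74.5250 × 73.4634) = 73.9923

73.99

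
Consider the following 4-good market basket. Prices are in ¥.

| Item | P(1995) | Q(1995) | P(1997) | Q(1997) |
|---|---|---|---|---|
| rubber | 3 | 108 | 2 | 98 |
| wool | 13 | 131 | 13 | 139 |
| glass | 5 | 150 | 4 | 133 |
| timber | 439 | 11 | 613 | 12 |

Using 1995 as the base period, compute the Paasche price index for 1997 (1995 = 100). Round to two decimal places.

123.11

Paasche price index uses current-period quantities as weights.
ΣP(1997)·Q(1997) = 2×98 + 13×139 + 4×133 + 613×12 = 196 + 1807 + 532 + 7356 = 9891
ΣP(1995)·Q(1997) = 3×98 + 13×139 + 5×133 + 439×12 = 294 + 1807 + 665 + 5268 = 8034
Index = 9891 / 8034 × 100 = 123.1143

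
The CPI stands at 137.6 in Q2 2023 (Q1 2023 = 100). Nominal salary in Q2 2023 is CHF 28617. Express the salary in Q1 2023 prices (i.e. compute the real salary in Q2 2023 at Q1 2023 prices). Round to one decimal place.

20797.2

Real = Nominal ÷ (Index/100) = 28617 ÷ (137.6/100)
     = 28617 ÷ 1.376 = 20797.2384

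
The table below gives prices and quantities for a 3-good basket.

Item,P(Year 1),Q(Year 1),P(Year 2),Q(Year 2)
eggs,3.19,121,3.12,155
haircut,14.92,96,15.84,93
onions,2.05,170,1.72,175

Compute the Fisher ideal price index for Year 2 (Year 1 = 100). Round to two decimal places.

Laspeyres component (base-period weights):
ΣP(Year 2)Q(Year 1) = 3.12×121 + 15.84×96 + 1.72×170 = 377.52 + 1520.64 + 292.4 = 2190.56
ΣP(Year 1)Q(Year 1) = 3.19×121 + 14.92×96 + 2.05×170 = 385.99 + 1432.32 + 348.5 = 2166.81
L = 2190.56 / 2166.81 × 100 = 101.0961
Paasche component (current-period weights):
ΣP(Year 2)Q(Year 2) = 3.12×155 + 15.84×93 + 1.72×175 = 483.6 + 1473.12 + 301 = 2257.72
ΣP(Year 1)Q(Year 2) = 3.19×155 + 14.92×93 + 2.05×175 = 494.45 + 1387.56 + 358.75 = 2240.76
P = 2257.72 / 2240.76 × 100 = 100.7569
Fisher = √(L × P) = √(101.0961 × 100.7569) = 100.9263

100.93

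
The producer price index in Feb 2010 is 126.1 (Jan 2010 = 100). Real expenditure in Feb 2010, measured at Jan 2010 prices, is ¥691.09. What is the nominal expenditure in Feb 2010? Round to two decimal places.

Nominal = Real × (Index/100) = 691.09 × (126.1/100)
        = 691.09 × 1.261 = 871.4645

871.46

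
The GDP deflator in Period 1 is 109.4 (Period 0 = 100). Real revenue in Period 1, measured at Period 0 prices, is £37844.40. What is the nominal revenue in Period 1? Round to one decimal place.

Nominal = Real × (Index/100) = 37844.40 × (109.4/100)
        = 37844.40 × 1.094 = 41401.7736

41401.8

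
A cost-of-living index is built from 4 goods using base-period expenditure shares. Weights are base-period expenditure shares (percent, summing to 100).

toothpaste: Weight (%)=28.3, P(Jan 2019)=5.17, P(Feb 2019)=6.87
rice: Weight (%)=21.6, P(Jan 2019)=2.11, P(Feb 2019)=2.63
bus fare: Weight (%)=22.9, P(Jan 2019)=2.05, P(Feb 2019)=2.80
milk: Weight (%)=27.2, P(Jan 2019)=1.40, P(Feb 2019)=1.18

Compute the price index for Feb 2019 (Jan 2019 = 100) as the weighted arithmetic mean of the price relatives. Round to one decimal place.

toothpaste: 28.3 × (6.87/5.17) = 28.3 × 1.328820 = 37.6056
rice: 21.6 × (2.63/2.11) = 21.6 × 1.246445 = 26.9232
bus fare: 22.9 × (2.80/2.05) = 22.9 × 1.365854 = 31.2780
milk: 27.2 × (1.18/1.40) = 27.2 × 0.842857 = 22.9257
Index = Σ wᵢ·(p₁ᵢ/p₀ᵢ) = 37.6056 + 26.9232 + 31.2780 + 22.9257 = 118.7326

118.7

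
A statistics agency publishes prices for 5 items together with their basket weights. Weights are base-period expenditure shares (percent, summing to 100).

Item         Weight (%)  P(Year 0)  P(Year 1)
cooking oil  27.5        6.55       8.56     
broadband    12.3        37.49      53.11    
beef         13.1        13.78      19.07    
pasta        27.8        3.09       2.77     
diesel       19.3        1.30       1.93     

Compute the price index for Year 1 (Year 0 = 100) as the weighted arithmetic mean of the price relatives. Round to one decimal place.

125.1

cooking oil: 27.5 × (8.56/6.55) = 27.5 × 1.306870 = 35.9389
broadband: 12.3 × (53.11/37.49) = 12.3 × 1.416644 = 17.4247
beef: 13.1 × (19.07/13.78) = 13.1 × 1.383890 = 18.1290
pasta: 27.8 × (2.77/3.09) = 27.8 × 0.896440 = 24.9210
diesel: 19.3 × (1.93/1.30) = 19.3 × 1.484615 = 28.6531
Index = Σ wᵢ·(p₁ᵢ/p₀ᵢ) = 35.9389 + 17.4247 + 18.1290 + 24.9210 + 28.6531 = 125.0667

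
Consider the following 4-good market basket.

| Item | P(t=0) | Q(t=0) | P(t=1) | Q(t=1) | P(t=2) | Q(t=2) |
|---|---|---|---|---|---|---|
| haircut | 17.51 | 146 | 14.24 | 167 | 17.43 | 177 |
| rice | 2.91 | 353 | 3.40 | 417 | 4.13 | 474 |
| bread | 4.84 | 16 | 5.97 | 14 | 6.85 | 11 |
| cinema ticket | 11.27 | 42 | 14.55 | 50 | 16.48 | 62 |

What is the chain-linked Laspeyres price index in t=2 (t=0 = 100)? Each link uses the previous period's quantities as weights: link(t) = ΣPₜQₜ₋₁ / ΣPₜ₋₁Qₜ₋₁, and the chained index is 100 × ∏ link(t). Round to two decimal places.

116.20

Link t=0→t=1:
ΣP(t=1)Q(t=0) = 14.24×146 + 3.40×353 + 5.97×16 + 14.55×42 = 2079.04 + 1200.2 + 95.52 + 611.1 = 3985.86
ΣP(t=0)Q(t=0) = 17.51×146 + 2.91×353 + 4.84×16 + 11.27×42 = 2556.46 + 1027.23 + 77.44 + 473.34 = 4134.47
link = 3985.86/4134.47 = 0.964056
Link t=1→t=2:
ΣP(t=2)Q(t=1) = 17.43×167 + 4.13×417 + 6.85×14 + 16.48×50 = 2910.81 + 1722.21 + 95.9 + 824 = 5552.92
ΣP(t=1)Q(t=1) = 14.24×167 + 3.40×417 + 5.97×14 + 14.55×50 = 2378.08 + 1417.8 + 83.58 + 727.5 = 4606.96
link = 5552.92/4606.96 = 1.205333
Chained index = 100 × 0.964056 × 1.205333 = 116.2008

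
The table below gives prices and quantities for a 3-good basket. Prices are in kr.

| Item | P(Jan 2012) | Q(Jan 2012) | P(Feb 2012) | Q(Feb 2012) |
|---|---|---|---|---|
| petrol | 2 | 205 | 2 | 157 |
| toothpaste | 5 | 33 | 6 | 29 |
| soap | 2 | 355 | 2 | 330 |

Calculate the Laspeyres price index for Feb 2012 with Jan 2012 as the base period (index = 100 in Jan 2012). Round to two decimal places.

Laspeyres price index uses base-period quantities as weights.
ΣP(Feb 2012)·Q(Jan 2012) = 2×205 + 6×33 + 2×355 = 410 + 198 + 710 = 1318
ΣP(Jan 2012)·Q(Jan 2012) = 2×205 + 5×33 + 2×355 = 410 + 165 + 710 = 1285
Index = 1318 / 1285 × 100 = 102.5681

102.57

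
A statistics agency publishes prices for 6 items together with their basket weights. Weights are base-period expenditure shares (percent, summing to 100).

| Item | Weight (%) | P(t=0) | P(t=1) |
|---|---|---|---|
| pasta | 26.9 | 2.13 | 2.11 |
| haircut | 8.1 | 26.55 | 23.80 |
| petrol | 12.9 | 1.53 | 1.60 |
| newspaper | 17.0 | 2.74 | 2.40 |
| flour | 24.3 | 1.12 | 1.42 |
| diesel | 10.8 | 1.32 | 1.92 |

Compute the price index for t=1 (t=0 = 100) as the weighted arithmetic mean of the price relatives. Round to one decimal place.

pasta: 26.9 × (2.11/2.13) = 26.9 × 0.990610 = 26.6474
haircut: 8.1 × (23.80/26.55) = 8.1 × 0.896422 = 7.2610
petrol: 12.9 × (1.60/1.53) = 12.9 × 1.045752 = 13.4902
newspaper: 17.0 × (2.40/2.74) = 17.0 × 0.875912 = 14.8905
flour: 24.3 × (1.42/1.12) = 24.3 × 1.267857 = 30.8089
diesel: 10.8 × (1.92/1.32) = 10.8 × 1.454545 = 15.7091
Index = Σ wᵢ·(p₁ᵢ/p₀ᵢ) = 26.6474 + 7.2610 + 13.4902 + 14.8905 + 30.8089 + 15.7091 = 108.8072

108.8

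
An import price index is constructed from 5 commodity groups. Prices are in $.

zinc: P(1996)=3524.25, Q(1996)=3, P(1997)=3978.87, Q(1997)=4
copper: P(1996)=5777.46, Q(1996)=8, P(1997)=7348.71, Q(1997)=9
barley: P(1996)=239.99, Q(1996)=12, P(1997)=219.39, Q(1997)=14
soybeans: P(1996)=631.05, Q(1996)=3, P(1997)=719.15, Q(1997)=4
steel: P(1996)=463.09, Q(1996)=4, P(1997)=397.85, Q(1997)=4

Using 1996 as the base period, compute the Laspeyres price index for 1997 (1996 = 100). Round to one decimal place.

121.6

Laspeyres price index uses base-period quantities as weights.
ΣP(1997)·Q(1996) = 3978.87×3 + 7348.71×8 + 219.39×12 + 719.15×3 + 397.85×4 = 11936.61 + 58789.68 + 2632.68 + 2157.45 + 1591.4 = 77107.82
ΣP(1996)·Q(1996) = 3524.25×3 + 5777.46×8 + 239.99×12 + 631.05×3 + 463.09×4 = 10572.75 + 46219.68 + 2879.88 + 1893.15 + 1852.36 = 63417.82
Index = 77107.82 / 63417.82 × 100 = 121.5870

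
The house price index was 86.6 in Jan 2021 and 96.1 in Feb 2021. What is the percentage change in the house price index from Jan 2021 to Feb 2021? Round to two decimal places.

10.97%

Change = (96.1 − 86.6) / 86.6 × 100
       = 9.5 / 86.6 × 100 = 10.9700%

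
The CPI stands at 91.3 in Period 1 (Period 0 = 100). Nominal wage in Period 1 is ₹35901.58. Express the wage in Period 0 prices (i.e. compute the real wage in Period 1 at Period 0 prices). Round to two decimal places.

Real = Nominal ÷ (Index/100) = 35901.58 ÷ (91.3/100)
     = 35901.58 ÷ 0.913 = 39322.6506

39322.65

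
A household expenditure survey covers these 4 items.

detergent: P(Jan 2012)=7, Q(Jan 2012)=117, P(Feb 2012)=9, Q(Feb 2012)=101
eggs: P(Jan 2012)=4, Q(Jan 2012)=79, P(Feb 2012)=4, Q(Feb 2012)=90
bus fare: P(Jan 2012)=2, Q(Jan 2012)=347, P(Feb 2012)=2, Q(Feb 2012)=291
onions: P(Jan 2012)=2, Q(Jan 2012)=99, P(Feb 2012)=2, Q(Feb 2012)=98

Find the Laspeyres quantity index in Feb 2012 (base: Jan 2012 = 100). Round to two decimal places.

Laspeyres quantity index uses base-period prices as weights.
ΣP(Jan 2012)·Q(Feb 2012) = 7×101 + 4×90 + 2×291 + 2×98 = 707 + 360 + 582 + 196 = 1845
ΣP(Jan 2012)·Q(Jan 2012) = 7×117 + 4×79 + 2×347 + 2×99 = 819 + 316 + 694 + 198 = 2027
Index = 1845 / 2027 × 100 = 91.0212

91.02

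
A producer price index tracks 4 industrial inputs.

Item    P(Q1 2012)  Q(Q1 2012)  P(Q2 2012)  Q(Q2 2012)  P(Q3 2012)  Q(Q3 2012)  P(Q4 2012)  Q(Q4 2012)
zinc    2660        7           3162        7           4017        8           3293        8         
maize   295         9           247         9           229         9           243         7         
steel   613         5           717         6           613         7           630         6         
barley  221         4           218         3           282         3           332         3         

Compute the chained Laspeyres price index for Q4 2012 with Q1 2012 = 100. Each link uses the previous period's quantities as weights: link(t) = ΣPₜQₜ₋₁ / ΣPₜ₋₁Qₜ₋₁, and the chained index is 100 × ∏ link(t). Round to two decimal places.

116.68

Link Q1 2012→Q2 2012:
ΣP(Q2 2012)Q(Q1 2012) = 3162×7 + 247×9 + 717×5 + 218×4 = 22134 + 2223 + 3585 + 872 = 28814
ΣP(Q1 2012)Q(Q1 2012) = 2660×7 + 295×9 + 613×5 + 221×4 = 18620 + 2655 + 3065 + 884 = 25224
link = 28814/25224 = 1.142325
Link Q2 2012→Q3 2012:
ΣP(Q3 2012)Q(Q2 2012) = 4017×7 + 229×9 + 613×6 + 282×3 = 28119 + 2061 + 3678 + 846 = 34704
ΣP(Q2 2012)Q(Q2 2012) = 3162×7 + 247×9 + 717×6 + 218×3 = 22134 + 2223 + 4302 + 654 = 29313
link = 34704/29313 = 1.183912
Link Q3 2012→Q4 2012:
ΣP(Q4 2012)Q(Q3 2012) = 3293×8 + 243×9 + 630×7 + 332×3 = 26344 + 2187 + 4410 + 996 = 33937
ΣP(Q3 2012)Q(Q3 2012) = 4017×8 + 229×9 + 613×7 + 282×3 = 32136 + 2061 + 4291 + 846 = 39334
link = 33937/39334 = 0.862790
Chained index = 100 × 1.142325 × 1.183912 × 0.862790 = 116.6848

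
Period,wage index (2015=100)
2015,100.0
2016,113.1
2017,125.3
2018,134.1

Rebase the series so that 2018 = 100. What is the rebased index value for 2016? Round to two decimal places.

84.34

Rebased(2016) = 113.1 / 134.1 × 100 = 84.3400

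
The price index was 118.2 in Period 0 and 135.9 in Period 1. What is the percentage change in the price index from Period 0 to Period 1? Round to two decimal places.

Change = (135.9 − 118.2) / 118.2 × 100
       = 17.7 / 118.2 × 100 = 14.9746%

14.97%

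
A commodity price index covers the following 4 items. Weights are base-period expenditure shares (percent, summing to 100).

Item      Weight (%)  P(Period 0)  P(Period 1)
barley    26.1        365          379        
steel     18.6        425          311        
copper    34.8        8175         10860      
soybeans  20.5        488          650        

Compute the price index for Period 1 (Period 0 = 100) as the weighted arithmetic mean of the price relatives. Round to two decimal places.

114.25

barley: 26.1 × (379/365) = 26.1 × 1.038356 = 27.1011
steel: 18.6 × (311/425) = 18.6 × 0.731765 = 13.6108
copper: 34.8 × (10860/8175) = 34.8 × 1.328440 = 46.2297
soybeans: 20.5 × (650/488) = 20.5 × 1.331967 = 27.3053
Index = Σ wᵢ·(p₁ᵢ/p₀ᵢ) = 27.1011 + 13.6108 + 46.2297 + 27.3053 = 114.2470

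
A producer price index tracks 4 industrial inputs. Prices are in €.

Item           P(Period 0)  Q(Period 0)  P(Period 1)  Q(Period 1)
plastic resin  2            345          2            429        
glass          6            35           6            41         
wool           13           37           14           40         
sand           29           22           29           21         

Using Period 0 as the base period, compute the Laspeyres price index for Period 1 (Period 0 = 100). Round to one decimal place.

101.8

Laspeyres price index uses base-period quantities as weights.
ΣP(Period 1)·Q(Period 0) = 2×345 + 6×35 + 14×37 + 29×22 = 690 + 210 + 518 + 638 = 2056
ΣP(Period 0)·Q(Period 0) = 2×345 + 6×35 + 13×37 + 29×22 = 690 + 210 + 481 + 638 = 2019
Index = 2056 / 2019 × 100 = 101.8326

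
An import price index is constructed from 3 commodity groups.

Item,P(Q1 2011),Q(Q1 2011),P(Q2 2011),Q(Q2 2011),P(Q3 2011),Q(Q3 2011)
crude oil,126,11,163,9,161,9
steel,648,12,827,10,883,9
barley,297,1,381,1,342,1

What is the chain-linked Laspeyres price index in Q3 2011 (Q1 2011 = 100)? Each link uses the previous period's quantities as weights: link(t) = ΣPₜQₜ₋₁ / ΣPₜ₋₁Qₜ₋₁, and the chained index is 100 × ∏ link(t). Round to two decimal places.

Link Q1 2011→Q2 2011:
ΣP(Q2 2011)Q(Q1 2011) = 163×11 + 827×12 + 381×1 = 1793 + 9924 + 381 = 12098
ΣP(Q1 2011)Q(Q1 2011) = 126×11 + 648×12 + 297×1 = 1386 + 7776 + 297 = 9459
link = 12098/9459 = 1.278994
Link Q2 2011→Q3 2011:
ΣP(Q3 2011)Q(Q2 2011) = 161×9 + 883×10 + 342×1 = 1449 + 8830 + 342 = 10621
ΣP(Q2 2011)Q(Q2 2011) = 163×9 + 827×10 + 381×1 = 1467 + 8270 + 381 = 10118
link = 10621/10118 = 1.049713
Chained index = 100 × 1.278994 × 1.049713 = 134.2577

134.26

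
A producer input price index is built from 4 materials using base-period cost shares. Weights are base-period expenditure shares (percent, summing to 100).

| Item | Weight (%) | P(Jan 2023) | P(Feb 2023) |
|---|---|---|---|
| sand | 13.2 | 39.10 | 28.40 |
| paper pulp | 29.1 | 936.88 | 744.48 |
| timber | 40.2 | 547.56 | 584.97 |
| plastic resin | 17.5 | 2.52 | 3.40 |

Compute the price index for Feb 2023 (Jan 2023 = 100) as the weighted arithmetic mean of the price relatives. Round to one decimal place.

sand: 13.2 × (28.40/39.10) = 13.2 × 0.726343 = 9.5877
paper pulp: 29.1 × (744.48/936.88) = 29.1 × 0.794638 = 23.1240
timber: 40.2 × (584.97/547.56) = 40.2 × 1.068321 = 42.9465
plastic resin: 17.5 × (3.40/2.52) = 17.5 × 1.349206 = 23.6111
Index = Σ wᵢ·(p₁ᵢ/p₀ᵢ) = 9.5877 + 23.1240 + 42.9465 + 23.6111 = 99.2693

99.3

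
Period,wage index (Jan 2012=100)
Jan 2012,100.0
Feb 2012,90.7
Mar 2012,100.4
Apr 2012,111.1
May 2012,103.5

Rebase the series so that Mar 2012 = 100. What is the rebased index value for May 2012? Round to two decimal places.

Rebased(May 2012) = 103.5 / 100.4 × 100 = 103.0876

103.09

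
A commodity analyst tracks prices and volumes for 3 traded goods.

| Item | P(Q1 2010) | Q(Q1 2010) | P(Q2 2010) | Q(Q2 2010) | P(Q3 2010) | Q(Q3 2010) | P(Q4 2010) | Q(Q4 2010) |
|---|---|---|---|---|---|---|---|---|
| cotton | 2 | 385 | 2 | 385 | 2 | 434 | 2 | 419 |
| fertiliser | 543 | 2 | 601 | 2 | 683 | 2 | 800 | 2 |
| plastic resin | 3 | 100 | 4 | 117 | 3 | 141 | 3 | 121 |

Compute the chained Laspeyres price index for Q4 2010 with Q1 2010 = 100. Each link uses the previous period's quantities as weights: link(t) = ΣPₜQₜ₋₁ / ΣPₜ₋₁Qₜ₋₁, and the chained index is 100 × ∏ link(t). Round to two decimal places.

Link Q1 2010→Q2 2010:
ΣP(Q2 2010)Q(Q1 2010) = 2×385 + 601×2 + 4×100 = 770 + 1202 + 400 = 2372
ΣP(Q1 2010)Q(Q1 2010) = 2×385 + 543×2 + 3×100 = 770 + 1086 + 300 = 2156
link = 2372/2156 = 1.100186
Link Q2 2010→Q3 2010:
ΣP(Q3 2010)Q(Q2 2010) = 2×385 + 683×2 + 3×117 = 770 + 1366 + 351 = 2487
ΣP(Q2 2010)Q(Q2 2010) = 2×385 + 601×2 + 4×117 = 770 + 1202 + 468 = 2440
link = 2487/2440 = 1.019262
Link Q3 2010→Q4 2010:
ΣP(Q4 2010)Q(Q3 2010) = 2×434 + 800×2 + 3×141 = 868 + 1600 + 423 = 2891
ΣP(Q3 2010)Q(Q3 2010) = 2×434 + 683×2 + 3×141 = 868 + 1366 + 423 = 2657
link = 2891/2657 = 1.088069
Chained index = 100 × 1.100186 × 1.019262 × 1.088069 = 122.0137

122.01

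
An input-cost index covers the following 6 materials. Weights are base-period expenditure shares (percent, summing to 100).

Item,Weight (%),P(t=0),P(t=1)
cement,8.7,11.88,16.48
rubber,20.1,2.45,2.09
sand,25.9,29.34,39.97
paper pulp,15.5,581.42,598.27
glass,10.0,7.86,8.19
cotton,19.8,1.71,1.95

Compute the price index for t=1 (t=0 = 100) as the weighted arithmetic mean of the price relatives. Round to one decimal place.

cement: 8.7 × (16.48/11.88) = 8.7 × 1.387205 = 12.0687
rubber: 20.1 × (2.09/2.45) = 20.1 × 0.853061 = 17.1465
sand: 25.9 × (39.97/29.34) = 25.9 × 1.362304 = 35.2837
paper pulp: 15.5 × (598.27/581.42) = 15.5 × 1.028981 = 15.9492
glass: 10.0 × (8.19/7.86) = 10.0 × 1.041985 = 10.4198
cotton: 19.8 × (1.95/1.71) = 19.8 × 1.140351 = 22.5789
Index = Σ wᵢ·(p₁ᵢ/p₀ᵢ) = 12.0687 + 17.1465 + 35.2837 + 15.9492 + 10.4198 + 22.5789 = 113.4469

113.4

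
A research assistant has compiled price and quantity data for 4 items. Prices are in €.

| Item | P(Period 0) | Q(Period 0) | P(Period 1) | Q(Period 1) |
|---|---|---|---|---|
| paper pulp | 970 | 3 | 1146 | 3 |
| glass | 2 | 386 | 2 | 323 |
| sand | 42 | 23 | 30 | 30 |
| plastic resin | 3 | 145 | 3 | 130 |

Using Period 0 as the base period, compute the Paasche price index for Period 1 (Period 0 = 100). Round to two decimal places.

Paasche price index uses current-period quantities as weights.
ΣP(Period 1)·Q(Period 1) = 1146×3 + 2×323 + 30×30 + 3×130 = 3438 + 646 + 900 + 390 = 5374
ΣP(Period 0)·Q(Period 1) = 970×3 + 2×323 + 42×30 + 3×130 = 2910 + 646 + 1260 + 390 = 5206
Index = 5374 / 5206 × 100 = 103.2270

103.23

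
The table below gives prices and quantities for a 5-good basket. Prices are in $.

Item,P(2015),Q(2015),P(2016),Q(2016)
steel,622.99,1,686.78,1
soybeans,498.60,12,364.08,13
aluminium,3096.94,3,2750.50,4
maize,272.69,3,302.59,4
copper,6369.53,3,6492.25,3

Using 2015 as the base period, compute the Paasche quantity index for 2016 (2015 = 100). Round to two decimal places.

Paasche quantity index uses current-period prices as weights.
ΣP(2016)·Q(2016) = 686.78×1 + 364.08×13 + 2750.50×4 + 302.59×4 + 6492.25×3 = 686.78 + 4733.04 + 11002 + 1210.36 + 19476.75 = 37108.93
ΣP(2016)·Q(2015) = 686.78×1 + 364.08×12 + 2750.50×3 + 302.59×3 + 6492.25×3 = 686.78 + 4368.96 + 8251.5 + 907.77 + 19476.75 = 33691.76
Index = 37108.93 / 33691.76 × 100 = 110.1425

110.14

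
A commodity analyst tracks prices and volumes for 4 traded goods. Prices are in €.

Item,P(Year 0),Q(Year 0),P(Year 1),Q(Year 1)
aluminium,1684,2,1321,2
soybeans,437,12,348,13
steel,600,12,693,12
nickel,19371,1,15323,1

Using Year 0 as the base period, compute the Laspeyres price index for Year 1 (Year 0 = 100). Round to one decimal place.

Laspeyres price index uses base-period quantities as weights.
ΣP(Year 1)·Q(Year 0) = 1321×2 + 348×12 + 693×12 + 15323×1 = 2642 + 4176 + 8316 + 15323 = 30457
ΣP(Year 0)·Q(Year 0) = 1684×2 + 437×12 + 600×12 + 19371×1 = 3368 + 5244 + 7200 + 19371 = 35183
Index = 30457 / 35183 × 100 = 86.5674

86.6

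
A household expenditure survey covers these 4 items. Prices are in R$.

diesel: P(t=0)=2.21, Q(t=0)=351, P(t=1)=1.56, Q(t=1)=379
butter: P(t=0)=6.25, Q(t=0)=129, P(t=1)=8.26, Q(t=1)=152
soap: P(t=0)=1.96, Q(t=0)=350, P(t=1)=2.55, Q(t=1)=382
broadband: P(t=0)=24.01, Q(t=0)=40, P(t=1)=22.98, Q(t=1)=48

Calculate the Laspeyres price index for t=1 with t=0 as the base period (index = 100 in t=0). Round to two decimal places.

Laspeyres price index uses base-period quantities as weights.
ΣP(t=1)·Q(t=0) = 1.56×351 + 8.26×129 + 2.55×350 + 22.98×40 = 547.56 + 1065.54 + 892.5 + 919.2 = 3424.8
ΣP(t=0)·Q(t=0) = 2.21×351 + 6.25×129 + 1.96×350 + 24.01×40 = 775.71 + 806.25 + 686 + 960.4 = 3228.36
Index = 3424.8 / 3228.36 × 100 = 106.0848

106.08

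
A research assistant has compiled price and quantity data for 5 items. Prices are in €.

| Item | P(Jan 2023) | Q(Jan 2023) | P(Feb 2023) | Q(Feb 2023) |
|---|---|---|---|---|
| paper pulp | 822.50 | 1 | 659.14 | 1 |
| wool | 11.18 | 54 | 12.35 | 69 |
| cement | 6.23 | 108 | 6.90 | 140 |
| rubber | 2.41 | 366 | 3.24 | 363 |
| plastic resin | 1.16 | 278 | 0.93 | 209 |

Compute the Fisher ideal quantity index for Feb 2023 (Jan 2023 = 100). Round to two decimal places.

108.96

Laspeyres component (base-period weights):
ΣP(Jan 2023)Q(Feb 2023) = 822.50×1 + 11.18×69 + 6.23×140 + 2.41×363 + 1.16×209 = 822.5 + 771.42 + 872.2 + 874.83 + 242.44 = 3583.39
ΣP(Jan 2023)Q(Jan 2023) = 822.50×1 + 11.18×54 + 6.23×108 + 2.41×366 + 1.16×278 = 822.5 + 603.72 + 672.84 + 882.06 + 322.48 = 3303.6
L = 3583.39 / 3303.6 × 100 = 108.4692
Paasche component (current-period weights):
ΣP(Feb 2023)Q(Feb 2023) = 659.14×1 + 12.35×69 + 6.90×140 + 3.24×363 + 0.93×209 = 659.14 + 852.15 + 966 + 1176.12 + 194.37 = 3847.78
ΣP(Feb 2023)Q(Jan 2023) = 659.14×1 + 12.35×54 + 6.90×108 + 3.24×366 + 0.93×278 = 659.14 + 666.9 + 745.2 + 1185.84 + 258.54 = 3515.62
P = 3847.78 / 3515.62 × 100 = 109.4481
Fisher = √(L × P) = √(108.4692 × 109.4481) = 108.9576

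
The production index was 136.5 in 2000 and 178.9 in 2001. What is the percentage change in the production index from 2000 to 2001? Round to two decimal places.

31.06%

Change = (178.9 − 136.5) / 136.5 × 100
       = 42.4 / 136.5 × 100 = 31.0623%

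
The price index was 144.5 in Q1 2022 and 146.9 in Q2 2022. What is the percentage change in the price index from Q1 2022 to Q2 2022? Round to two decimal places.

1.66%

Change = (146.9 − 144.5) / 144.5 × 100
       = 2.4 / 144.5 × 100 = 1.6609%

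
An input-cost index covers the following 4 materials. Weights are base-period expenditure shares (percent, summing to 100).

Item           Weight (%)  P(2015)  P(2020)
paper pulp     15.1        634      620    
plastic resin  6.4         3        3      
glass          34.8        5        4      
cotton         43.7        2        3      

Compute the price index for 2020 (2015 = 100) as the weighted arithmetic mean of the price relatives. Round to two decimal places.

114.56

paper pulp: 15.1 × (620/634) = 15.1 × 0.977918 = 14.7666
plastic resin: 6.4 × (3/3) = 6.4 × 1.000000 = 6.4000
glass: 34.8 × (4/5) = 34.8 × 0.800000 = 27.8400
cotton: 43.7 × (3/2) = 43.7 × 1.500000 = 65.5500
Index = Σ wᵢ·(p₁ᵢ/p₀ᵢ) = 14.7666 + 6.4000 + 27.8400 + 65.5500 = 114.5566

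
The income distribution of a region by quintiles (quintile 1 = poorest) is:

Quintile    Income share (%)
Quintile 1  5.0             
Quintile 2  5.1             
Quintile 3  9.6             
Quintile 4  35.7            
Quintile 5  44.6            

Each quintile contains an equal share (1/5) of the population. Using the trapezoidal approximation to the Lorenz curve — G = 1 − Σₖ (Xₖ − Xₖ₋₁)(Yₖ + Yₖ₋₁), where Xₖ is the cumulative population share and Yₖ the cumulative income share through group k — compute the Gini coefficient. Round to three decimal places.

Cumulative income shares Yₖ: 0.0500, 0.1010, 0.1970, 0.5540, 1.0000
Σ (Xₖ−Xₖ₋₁)(Yₖ+Yₖ₋₁) = (1/5)(0.0500+0.0000) + (1/5)(0.1010+0.0500) + (1/5)(0.1970+0.1010) + (1/5)(0.5540+0.1970) + (1/5)(1.0000+0.5540)
  = 0.0100 + 0.0302 + 0.0596 + 0.1502 + 0.3108 = 0.5608
G = 1 − 0.5608 = 0.4392

0.439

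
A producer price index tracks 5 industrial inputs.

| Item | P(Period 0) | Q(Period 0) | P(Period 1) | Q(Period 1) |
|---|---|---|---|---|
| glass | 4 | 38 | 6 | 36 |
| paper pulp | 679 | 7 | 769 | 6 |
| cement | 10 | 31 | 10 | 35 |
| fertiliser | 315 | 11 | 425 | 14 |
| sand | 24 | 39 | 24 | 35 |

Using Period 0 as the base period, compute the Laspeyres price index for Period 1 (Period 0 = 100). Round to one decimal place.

Laspeyres price index uses base-period quantities as weights.
ΣP(Period 1)·Q(Period 0) = 6×38 + 769×7 + 10×31 + 425×11 + 24×39 = 228 + 5383 + 310 + 4675 + 936 = 11532
ΣP(Period 0)·Q(Period 0) = 4×38 + 679×7 + 10×31 + 315×11 + 24×39 = 152 + 4753 + 310 + 3465 + 936 = 9616
Index = 11532 / 9616 × 100 = 119.9251

119.9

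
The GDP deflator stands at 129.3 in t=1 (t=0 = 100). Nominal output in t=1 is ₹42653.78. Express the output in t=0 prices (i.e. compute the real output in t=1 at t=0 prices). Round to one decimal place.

32988.2

Real = Nominal ÷ (Index/100) = 42653.78 ÷ (129.3/100)
     = 42653.78 ÷ 1.293 = 32988.2289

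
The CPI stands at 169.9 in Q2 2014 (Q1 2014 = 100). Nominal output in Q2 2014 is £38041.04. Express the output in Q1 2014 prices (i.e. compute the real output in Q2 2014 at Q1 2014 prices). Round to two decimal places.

22390.25

Real = Nominal ÷ (Index/100) = 38041.04 ÷ (169.9/100)
     = 38041.04 ÷ 1.699 = 22390.2531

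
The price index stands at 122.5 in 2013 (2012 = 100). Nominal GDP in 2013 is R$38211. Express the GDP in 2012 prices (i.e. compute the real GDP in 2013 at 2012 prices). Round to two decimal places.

Real = Nominal ÷ (Index/100) = 38211 ÷ (122.5/100)
     = 38211 ÷ 1.225 = 31192.6531

31192.65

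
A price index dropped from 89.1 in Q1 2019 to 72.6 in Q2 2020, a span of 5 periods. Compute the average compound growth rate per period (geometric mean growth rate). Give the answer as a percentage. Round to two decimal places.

-4.01%

Growth factor = (72.6/89.1)^(1/5) = (0.814815)^(1/5) = 0.959869
Growth rate = 0.959869 − 1 = -0.040131 = -4.0131%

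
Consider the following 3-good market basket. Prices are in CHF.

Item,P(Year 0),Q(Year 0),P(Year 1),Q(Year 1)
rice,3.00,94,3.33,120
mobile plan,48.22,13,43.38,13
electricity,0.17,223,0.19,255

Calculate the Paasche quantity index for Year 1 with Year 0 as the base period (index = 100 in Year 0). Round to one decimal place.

110.1

Paasche quantity index uses current-period prices as weights.
ΣP(Year 1)·Q(Year 1) = 3.33×120 + 43.38×13 + 0.19×255 = 399.6 + 563.94 + 48.45 = 1011.99
ΣP(Year 1)·Q(Year 0) = 3.33×94 + 43.38×13 + 0.19×223 = 313.02 + 563.94 + 42.37 = 919.33
Index = 1011.99 / 919.33 × 100 = 110.0791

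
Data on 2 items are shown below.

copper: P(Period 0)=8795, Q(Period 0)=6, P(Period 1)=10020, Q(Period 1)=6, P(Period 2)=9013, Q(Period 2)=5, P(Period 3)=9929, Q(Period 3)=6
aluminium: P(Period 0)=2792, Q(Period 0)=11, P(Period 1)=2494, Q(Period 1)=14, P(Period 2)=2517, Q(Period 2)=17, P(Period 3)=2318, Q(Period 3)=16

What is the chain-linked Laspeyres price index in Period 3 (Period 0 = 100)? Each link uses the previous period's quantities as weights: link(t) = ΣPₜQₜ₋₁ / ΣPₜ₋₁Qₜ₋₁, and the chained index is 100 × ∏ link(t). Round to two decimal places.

Link Period 0→Period 1:
ΣP(Period 1)Q(Period 0) = 10020×6 + 2494×11 = 60120 + 27434 = 87554
ΣP(Period 0)Q(Period 0) = 8795×6 + 2792×11 = 52770 + 30712 = 83482
link = 87554/83482 = 1.048777
Link Period 1→Period 2:
ΣP(Period 2)Q(Period 1) = 9013×6 + 2517×14 = 54078 + 35238 = 89316
ΣP(Period 1)Q(Period 1) = 10020×6 + 2494×14 = 60120 + 34916 = 95036
link = 89316/95036 = 0.939812
Link Period 2→Period 3:
ΣP(Period 3)Q(Period 2) = 9929×5 + 2318×17 = 49645 + 39406 = 89051
ΣP(Period 2)Q(Period 2) = 9013×5 + 2517×17 = 45065 + 42789 = 87854
link = 89051/87854 = 1.013625
Chained index = 100 × 1.048777 × 0.939812 × 1.013625 = 99.9083

99.91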